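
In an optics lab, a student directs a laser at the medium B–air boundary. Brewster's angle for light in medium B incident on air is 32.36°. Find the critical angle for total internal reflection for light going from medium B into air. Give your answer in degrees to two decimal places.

n₂/n₁ = tan 32.36° = 0.6336; the critical angle satisfies sin θ_c = n₂/n₁.
θ_c = arcsin(0.6336) = 39.32°.

θ_c ≈ 39.32°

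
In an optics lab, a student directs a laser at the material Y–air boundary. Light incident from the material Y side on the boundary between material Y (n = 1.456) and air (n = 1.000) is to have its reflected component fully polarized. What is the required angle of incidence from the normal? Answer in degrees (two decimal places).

θ_B ≈ 34.48°

tan θ_B = n₂/n₁ = 1.000/1.456 = 0.6868.
So θ_B = arctan 0.6868 = 34.48°.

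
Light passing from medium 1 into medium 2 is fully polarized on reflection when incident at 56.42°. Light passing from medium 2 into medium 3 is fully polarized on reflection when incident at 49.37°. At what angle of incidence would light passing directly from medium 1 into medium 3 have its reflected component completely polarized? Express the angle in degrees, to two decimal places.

θ_B ≈ 60.33°

n₂/n₁ = tan 56.42° = 1.5063 and n₃/n₂ = tan 49.37° = 1.1655.
n₃/n₁ = 1.7555. Then tan θ_B(1→3) = n₃/n₁, so θ_B(1→3) = arctan(1.7555) = 60.33°.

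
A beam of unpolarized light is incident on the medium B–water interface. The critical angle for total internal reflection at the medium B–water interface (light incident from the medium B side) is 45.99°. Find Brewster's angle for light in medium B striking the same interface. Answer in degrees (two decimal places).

θ_B ≈ 35.72°

sin θ_c = n₂/n₁, so n₂/n₁ = sin 45.99° = 0.7192.
Brewster: tan θ_B = n₂/n₁ = 0.7192.
θ_B = arctan(0.7192) = 35.72°.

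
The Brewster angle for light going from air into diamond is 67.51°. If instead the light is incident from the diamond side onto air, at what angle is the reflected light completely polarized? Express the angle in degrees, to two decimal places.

Reversing the direction swaps n₁ and n₂, so tan θ_B' = 1/tan θ_B and θ_B' = 90° − θ_B.
Hence θ_B' = 90° − 67.51° = 22.49°.

θ_B' ≈ 22.49°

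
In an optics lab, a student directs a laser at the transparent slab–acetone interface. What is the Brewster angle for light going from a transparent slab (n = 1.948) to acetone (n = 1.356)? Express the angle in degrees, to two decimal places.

θ_B ≈ 34.84°

The reflected p-component vanishes when tan θ_B = n₂/n₁.
tan θ_B = n₂/n₁ = 1.356/1.948 = 0.6961.
θ_B = arctan(0.6961) = 34.84°.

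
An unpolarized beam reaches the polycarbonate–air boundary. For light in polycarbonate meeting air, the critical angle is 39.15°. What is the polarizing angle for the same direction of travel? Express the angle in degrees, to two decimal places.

At the critical angle sin θ_c = n₂/n₁, giving n₂/n₁ = sin 39.15° = 0.6314.
Then tan θ_B = n₂/n₁ = 0.6314, so θ_B = arctan 0.6314 = 32.27°.

θ_B ≈ 32.27°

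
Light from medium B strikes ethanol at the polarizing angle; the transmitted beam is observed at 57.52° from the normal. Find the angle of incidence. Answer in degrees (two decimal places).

θ_B ≈ 32.48°

Brewster's condition makes the reflected and refracted beams perpendicular: θ_B + θ_t = 90°.
So θ_B = 90° − θ_t = 90° − 57.52° = 32.48°.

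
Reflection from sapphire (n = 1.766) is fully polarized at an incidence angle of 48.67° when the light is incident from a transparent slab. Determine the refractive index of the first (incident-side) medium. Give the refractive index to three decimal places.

Brewster's law: tan θ_B = n₂/n₁ (light incident in a transparent slab, refracted into sapphire).
n₁ = n₂ / tan θ_B = 1.766 / tan 48.67° = 1.553.

n ≈ 1.553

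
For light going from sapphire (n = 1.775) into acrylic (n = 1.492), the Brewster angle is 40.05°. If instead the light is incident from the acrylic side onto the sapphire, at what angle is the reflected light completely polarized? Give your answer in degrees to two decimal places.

θ_B' ≈ 49.95°

The two Brewster angles are complementary: θ_B' = 90° − θ_B = 90° − 40.05° = 49.95°.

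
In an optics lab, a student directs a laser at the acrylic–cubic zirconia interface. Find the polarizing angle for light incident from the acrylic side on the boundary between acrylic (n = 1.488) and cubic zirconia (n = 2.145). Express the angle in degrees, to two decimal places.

Here n₂/n₁ = 2.145/1.488 = 1.4415, and Brewster's law gives tan θ_B = n₂/n₁.
So θ_B = arctan 1.4415 = 55.25°.

θ_B ≈ 55.25°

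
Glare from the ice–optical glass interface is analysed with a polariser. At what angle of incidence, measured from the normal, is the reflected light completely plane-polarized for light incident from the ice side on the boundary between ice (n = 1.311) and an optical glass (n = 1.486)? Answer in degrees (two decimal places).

Brewster's condition: tan θ_B = n₂/n₁ = 1.486/1.311 = 1.1335.
θ_B = arctan(1.1335) = 48.58°.

θ_B ≈ 48.58°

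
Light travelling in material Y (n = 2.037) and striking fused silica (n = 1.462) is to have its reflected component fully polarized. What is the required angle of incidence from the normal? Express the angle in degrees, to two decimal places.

At Brewster's angle the reflected and refracted rays are perpendicular, which with Snell's law gives tan θ_B = n₂/n₁.
tan θ_B = n₂/n₁ = 1.462/2.037 = 0.7177.
θ_B = arctan(0.7177) = 35.67°.

θ_B ≈ 35.67°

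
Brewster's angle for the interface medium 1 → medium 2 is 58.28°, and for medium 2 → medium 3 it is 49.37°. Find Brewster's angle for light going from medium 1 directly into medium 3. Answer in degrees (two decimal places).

n₂/n₁ = tan 58.28° = 1.6179 and n₃/n₂ = tan 49.37° = 1.1655.
So n₃/n₁ = (n₂/n₁)(n₃/n₂) = 1.6179 × 1.1655 = 1.8856.
θ_B(1→3) = arctan(1.8856) = 62.06°.

θ_B ≈ 62.06°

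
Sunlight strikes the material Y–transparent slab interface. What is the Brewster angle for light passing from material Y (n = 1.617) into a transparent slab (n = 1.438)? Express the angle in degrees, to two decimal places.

θ_B ≈ 41.65°

Here n₂/n₁ = 1.438/1.617 = 0.8893, and Brewster's law gives tan θ_B = n₂/n₁. Taking the arctangent, θ_B = 41.65°.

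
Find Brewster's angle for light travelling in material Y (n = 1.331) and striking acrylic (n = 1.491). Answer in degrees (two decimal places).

The reflected p-component vanishes when tan θ_B = n₂/n₁.
tan θ_B = n₂/n₁ = 1.491/1.331 = 1.1202.
θ_B = arctan(1.1202) = 48.25°.

θ_B ≈ 48.25°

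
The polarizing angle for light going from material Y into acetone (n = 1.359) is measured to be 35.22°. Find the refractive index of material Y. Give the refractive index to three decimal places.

At the polarizing angle, tan θ_B = n₂/n₁ with n₁ on the incident side (material Y) and n₂ on the transmitted side (acetone).
n₁ = n₂ / tan θ_B = 1.359 / tan 35.22° = 1.925.

n ≈ 1.925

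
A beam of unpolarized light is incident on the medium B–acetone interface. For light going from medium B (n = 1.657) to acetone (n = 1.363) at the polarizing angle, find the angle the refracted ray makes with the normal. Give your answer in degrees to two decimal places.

θ_t ≈ 50.56°

θ_B = arctan(n₂/n₁) = arctan(1.363/1.657) = 39.44°.
Since θ_B + θ_t = 90° at Brewster incidence, θ_t = 90° − 39.44° = 50.56°.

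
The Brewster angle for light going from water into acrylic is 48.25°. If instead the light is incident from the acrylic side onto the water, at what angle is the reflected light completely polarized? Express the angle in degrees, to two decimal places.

The two Brewster angles are complementary: θ_B' = 90° − θ_B = 90° − 48.25° = 41.75°.

θ_B' ≈ 41.75°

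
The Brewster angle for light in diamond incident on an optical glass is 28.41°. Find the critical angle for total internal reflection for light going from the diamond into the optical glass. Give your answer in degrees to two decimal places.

From Brewster, n₂/n₁ = tan θ_B = tan 28.41° = 0.5409.
Then sin θ_c = n₂/n₁ = 0.5409, so θ_c = arcsin 0.5409 = 32.75°.

θ_c ≈ 32.75°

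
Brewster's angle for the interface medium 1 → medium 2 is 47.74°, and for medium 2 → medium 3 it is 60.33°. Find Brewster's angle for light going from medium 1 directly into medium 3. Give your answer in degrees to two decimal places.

tan θ_B(1→2) = n₂/n₁ = tan 47.74° = 1.1005.
tan θ_B(2→3) = n₃/n₂ = tan 60.33° = 1.7553.
So n₃/n₁ = (n₂/n₁)(n₃/n₂) = 1.1005 × 1.7553 = 1.9318.
θ_B(1→3) = arctan(1.9318) = 62.63°.

θ_B ≈ 62.63°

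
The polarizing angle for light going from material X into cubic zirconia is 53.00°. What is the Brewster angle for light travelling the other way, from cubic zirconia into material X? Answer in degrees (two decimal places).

Reversing the direction swaps n₁ and n₂, so tan θ_B' = 1/tan θ_B and θ_B' = 90° − θ_B.
Hence θ_B' = 90° − 53.00° = 37.00°.

θ_B' ≈ 37.00°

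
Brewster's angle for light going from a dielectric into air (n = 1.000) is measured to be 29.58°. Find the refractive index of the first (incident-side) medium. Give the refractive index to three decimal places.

n ≈ 1.762

At Brewster's angle, tan θ_B = n₂/n₁ with n₁ on the incident side (a dielectric) and n₂ on the transmitted side (air).
n₁ = n₂ / tan θ_B = 1.000 / tan 29.58° = 1.762.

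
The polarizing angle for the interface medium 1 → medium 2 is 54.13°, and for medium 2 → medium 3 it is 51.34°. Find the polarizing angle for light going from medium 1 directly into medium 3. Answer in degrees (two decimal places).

n₂/n₁ = tan 54.13° = 1.3830 and n₃/n₂ = tan 51.34° = 1.2500.
So n₃/n₁ = (n₂/n₁)(n₃/n₂) = 1.3830 × 1.2500 = 1.7287.
θ_B(1→3) = arctan(1.7287) = 59.95°.

θ_B ≈ 59.95°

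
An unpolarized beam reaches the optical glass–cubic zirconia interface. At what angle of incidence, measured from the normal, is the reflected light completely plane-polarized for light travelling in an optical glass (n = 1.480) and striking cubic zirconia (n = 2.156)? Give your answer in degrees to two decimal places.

Brewster's condition: tan θ_B = n₂/n₁ = 2.156/1.480 = 1.4568. Taking the arctangent, θ_B = 55.53°.

θ_B ≈ 55.53°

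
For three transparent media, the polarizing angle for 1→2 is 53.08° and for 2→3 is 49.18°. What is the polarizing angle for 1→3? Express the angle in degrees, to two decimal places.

n₂/n₁ = tan 53.08° = 1.3309 and n₃/n₂ = tan 49.18° = 1.1577.
So n₃/n₁ = (n₂/n₁)(n₃/n₂) = 1.3309 × 1.1577 = 1.5408.
θ_B(1→3) = arctan(1.5408) = 57.02°.

θ_B ≈ 57.02°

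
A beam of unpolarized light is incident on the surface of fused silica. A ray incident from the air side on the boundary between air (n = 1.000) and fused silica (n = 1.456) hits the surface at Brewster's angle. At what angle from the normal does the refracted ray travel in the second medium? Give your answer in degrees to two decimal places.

First find Brewster's angle: tan θ_B = 1.456/1.000 = 1.4560, giving θ_B = 55.52°.
The refracted ray is perpendicular to the reflected ray, so θ_t = 90° − θ_B = 34.48°.

θ_t ≈ 34.48°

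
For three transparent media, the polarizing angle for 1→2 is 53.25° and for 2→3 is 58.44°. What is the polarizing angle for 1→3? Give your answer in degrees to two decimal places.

θ_B ≈ 65.36°

tan θ_B(1→2) = n₂/n₁ = tan 53.25° = 1.3392.
tan θ_B(2→3) = n₃/n₂ = tan 58.44° = 1.6280.
Multiplying, n₃/n₁ = 1.3392 × 1.6280 = 2.1802, and θ_B(1→3) = arctan 2.1802 = 65.36°.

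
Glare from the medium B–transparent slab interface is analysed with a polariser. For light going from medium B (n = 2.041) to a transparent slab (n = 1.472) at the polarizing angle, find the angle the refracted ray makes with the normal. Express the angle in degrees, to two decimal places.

θ_t ≈ 54.20°

First find Brewster's angle: tan θ_B = 1.472/2.041 = 0.7212, giving θ_B = 35.80°.
Since θ_B + θ_t = 90° at Brewster incidence, θ_t = 90° − 35.80° = 54.20°.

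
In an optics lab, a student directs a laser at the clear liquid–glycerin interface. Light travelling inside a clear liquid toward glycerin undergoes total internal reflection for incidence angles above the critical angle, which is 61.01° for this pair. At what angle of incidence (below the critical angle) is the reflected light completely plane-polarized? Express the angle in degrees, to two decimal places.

At the critical angle sin θ_c = n₂/n₁, giving n₂/n₁ = sin 61.01° = 0.8747.
Then tan θ_B = n₂/n₁ = 0.8747, so θ_B = arctan 0.8747 = 41.18°.

θ_B ≈ 41.18°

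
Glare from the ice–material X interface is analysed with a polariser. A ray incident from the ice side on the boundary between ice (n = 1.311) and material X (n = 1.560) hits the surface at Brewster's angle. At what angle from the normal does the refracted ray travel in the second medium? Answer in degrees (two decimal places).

tan θ_B = n₂/n₁ = 1.560/1.311 = 1.1899, so θ_B = 49.96°.
The refracted ray is perpendicular to the reflected ray, so θ_t = 90° − θ_B = 40.04°.

θ_t ≈ 40.04°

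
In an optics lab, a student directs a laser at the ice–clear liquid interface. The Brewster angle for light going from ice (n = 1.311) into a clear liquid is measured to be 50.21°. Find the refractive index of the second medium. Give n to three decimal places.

n ≈ 1.574

Brewster's law: tan θ_B = n₂/n₁ (light incident in ice, refracted into a clear liquid).
n₂ = n₁ tan θ_B = 1.311 × tan 50.21° = 1.574.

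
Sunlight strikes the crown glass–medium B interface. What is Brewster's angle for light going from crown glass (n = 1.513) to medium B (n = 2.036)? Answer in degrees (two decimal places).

θ_B ≈ 53.38°

tan θ_B = n₂/n₁ = 2.036/1.513 = 1.3457.
So θ_B = arctan 1.3457 = 53.38°.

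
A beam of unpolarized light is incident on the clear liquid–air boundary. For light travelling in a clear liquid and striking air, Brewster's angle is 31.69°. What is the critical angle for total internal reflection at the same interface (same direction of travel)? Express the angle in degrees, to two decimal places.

From Brewster, n₂/n₁ = tan θ_B = tan 31.69° = 0.6174.
Then sin θ_c = n₂/n₁ = 0.6174, so θ_c = arcsin 0.6174 = 38.12°.

θ_c ≈ 38.12°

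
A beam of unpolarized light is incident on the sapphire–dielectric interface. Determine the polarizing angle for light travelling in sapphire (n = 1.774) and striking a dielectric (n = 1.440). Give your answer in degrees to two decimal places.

θ_B ≈ 39.07°

Here n₂/n₁ = 1.440/1.774 = 0.8117, and Brewster's law gives tan θ_B = n₂/n₁. Taking the arctangent, θ_B = 39.07°.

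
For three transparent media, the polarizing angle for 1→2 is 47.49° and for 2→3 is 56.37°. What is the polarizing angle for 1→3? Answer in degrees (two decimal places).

Each Brewster angle gives a ratio: n₂/n₁ = tan 47.49° = 1.0909, n₃/n₂ = tan 56.37° = 1.5034.
So n₃/n₁ = (n₂/n₁)(n₃/n₂) = 1.0909 × 1.5034 = 1.6401.
θ_B(1→3) = arctan(1.6401) = 58.63°.

θ_B ≈ 58.63°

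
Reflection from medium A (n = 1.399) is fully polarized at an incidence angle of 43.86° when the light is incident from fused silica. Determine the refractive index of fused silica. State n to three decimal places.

n ≈ 1.456

At the Brewster angle, tan θ_B = n₂/n₁ with n₁ on the incident side (fused silica) and n₂ on the transmitted side (medium A).
n₁ = n₂ / tan θ_B = 1.399 / tan 43.86° = 1.456.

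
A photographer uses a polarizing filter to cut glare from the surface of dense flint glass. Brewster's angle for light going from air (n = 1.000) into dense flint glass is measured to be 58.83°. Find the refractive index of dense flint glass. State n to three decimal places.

Brewster's law: tan θ_B = n₂/n₁ (light incident in air, refracted into dense flint glass).
n₂ = n₁ tan θ_B = 1.000 × tan 58.83° = 1.653.

n ≈ 1.653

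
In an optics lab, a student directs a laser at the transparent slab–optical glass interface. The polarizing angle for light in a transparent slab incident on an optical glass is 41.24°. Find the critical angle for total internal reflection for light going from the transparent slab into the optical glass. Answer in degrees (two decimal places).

θ_c ≈ 61.24°

tan θ_B = n₂/n₁ = tan 41.24° = 0.8767.
Total internal reflection: sin θ_c = n₂/n₁ = 0.8767.
θ_c = arcsin(0.8767) = 61.24°.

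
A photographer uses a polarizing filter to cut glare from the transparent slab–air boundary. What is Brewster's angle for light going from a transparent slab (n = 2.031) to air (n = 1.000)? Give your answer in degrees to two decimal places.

Brewster's condition: tan θ_B = n₂/n₁ = 1.000/2.031 = 0.4924. Taking the arctangent, θ_B = 26.21°.

θ_B ≈ 26.21°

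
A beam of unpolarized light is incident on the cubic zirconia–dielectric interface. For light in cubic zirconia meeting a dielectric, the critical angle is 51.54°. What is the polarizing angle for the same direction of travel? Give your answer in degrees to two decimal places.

n₂/n₁ = sin θ_c = sin 51.54° = 0.7830.
tan θ_B equals the same ratio, so θ_B = arctan(0.7830) = 38.06°.

θ_B ≈ 38.06°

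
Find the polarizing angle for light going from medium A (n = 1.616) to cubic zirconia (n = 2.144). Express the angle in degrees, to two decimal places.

Brewster's condition: tan θ_B = n₂/n₁ = 2.144/1.616 = 1.3267.
So θ_B = arctan 1.3267 = 52.99°.

θ_B ≈ 52.99°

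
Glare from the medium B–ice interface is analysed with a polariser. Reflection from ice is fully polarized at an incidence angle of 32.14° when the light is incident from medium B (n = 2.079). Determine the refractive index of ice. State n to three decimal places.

At Brewster's angle, tan θ_B = n₂/n₁ with n₁ on the incident side (medium B) and n₂ on the transmitted side (ice).
n₂ = n₁ tan θ_B = 2.079 × tan 32.14° = 1.306.

n ≈ 1.306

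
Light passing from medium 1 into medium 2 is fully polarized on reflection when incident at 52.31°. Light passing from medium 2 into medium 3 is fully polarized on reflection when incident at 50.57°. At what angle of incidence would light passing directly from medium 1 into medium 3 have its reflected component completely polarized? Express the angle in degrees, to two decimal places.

θ_B ≈ 57.57°

Each Brewster angle gives a ratio: n₂/n₁ = tan 52.31° = 1.2943, n₃/n₂ = tan 50.57° = 1.2161.
Multiplying, n₃/n₁ = 1.2943 × 1.2161 = 1.5740, and θ_B(1→3) = arctan 1.5740 = 57.57°.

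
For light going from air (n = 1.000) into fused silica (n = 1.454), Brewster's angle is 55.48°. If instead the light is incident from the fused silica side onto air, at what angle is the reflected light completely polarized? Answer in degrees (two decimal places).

θ_B' ≈ 34.52°

Reversing the direction swaps n₁ and n₂, so tan θ_B' = 1/tan θ_B and θ_B' = 90° − θ_B.
Hence θ_B' = 90° − 55.48° = 34.52°.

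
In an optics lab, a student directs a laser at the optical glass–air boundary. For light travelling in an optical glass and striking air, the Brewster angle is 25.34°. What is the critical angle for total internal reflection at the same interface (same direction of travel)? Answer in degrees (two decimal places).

θ_c ≈ 28.27°

tan θ_B = n₂/n₁ = tan 25.34° = 0.4736.
Total internal reflection: sin θ_c = n₂/n₁ = 0.4736.
θ_c = arcsin(0.4736) = 28.27°.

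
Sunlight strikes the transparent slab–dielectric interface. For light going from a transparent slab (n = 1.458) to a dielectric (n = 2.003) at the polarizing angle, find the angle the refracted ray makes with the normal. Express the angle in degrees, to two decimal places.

tan θ_B = n₂/n₁ = 2.003/1.458 = 1.3738, so θ_B = 53.95°.
The refracted ray is perpendicular to the reflected ray, so θ_t = 90° − θ_B = 36.05°.

θ_t ≈ 36.05°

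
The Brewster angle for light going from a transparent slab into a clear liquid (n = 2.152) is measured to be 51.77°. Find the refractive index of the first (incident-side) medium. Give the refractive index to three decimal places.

At the Brewster angle, tan θ_B = n₂/n₁ with n₁ on the incident side (a transparent slab) and n₂ on the transmitted side (a clear liquid).
n₁ = n₂ / tan θ_B = 2.152 / tan 51.77° = 1.695.

n ≈ 1.695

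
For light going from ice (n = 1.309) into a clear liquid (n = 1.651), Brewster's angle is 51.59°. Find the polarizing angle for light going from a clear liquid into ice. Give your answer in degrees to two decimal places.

tan θ_B' = n₁/n₂ = 1/tan θ_B, so θ_B' = 90° − θ_B.
θ_B' = 90° − 51.59° = 38.41°.

θ_B' ≈ 38.41°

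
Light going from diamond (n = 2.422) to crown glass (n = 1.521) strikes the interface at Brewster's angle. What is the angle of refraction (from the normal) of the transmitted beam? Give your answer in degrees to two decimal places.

θ_t ≈ 57.87°

First find Brewster's angle: tan θ_B = 1.521/2.422 = 0.6280, giving θ_B = 32.13°.
The refracted ray is perpendicular to the reflected ray, so θ_t = 90° − θ_B = 57.87°.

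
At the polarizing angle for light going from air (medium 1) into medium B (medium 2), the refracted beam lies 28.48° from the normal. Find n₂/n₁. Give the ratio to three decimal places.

n₂/n₁ ≈ 1.843

At Brewster incidence θ_B = 90° − θ_t = 90° − 28.48° = 61.52°.
Then n₂/n₁ = tan θ_B = tan 61.52° = 1.843.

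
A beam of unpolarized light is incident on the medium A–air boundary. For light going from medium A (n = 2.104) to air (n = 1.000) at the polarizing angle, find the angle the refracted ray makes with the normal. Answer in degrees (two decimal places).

θ_t ≈ 64.58°

θ_B = arctan(n₂/n₁) = arctan(1.000/2.104) = 25.42°.
Since θ_B + θ_t = 90° at Brewster incidence, θ_t = 90° − 25.42° = 64.58°.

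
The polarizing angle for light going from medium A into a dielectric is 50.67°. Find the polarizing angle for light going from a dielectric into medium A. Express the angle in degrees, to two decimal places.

The two Brewster angles are complementary: θ_B' = 90° − θ_B = 90° − 50.67° = 39.33°.

θ_B' ≈ 39.33°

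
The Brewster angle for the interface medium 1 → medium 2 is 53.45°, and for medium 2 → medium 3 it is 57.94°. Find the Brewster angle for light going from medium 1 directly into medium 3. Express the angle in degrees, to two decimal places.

tan θ_B(1→2) = n₂/n₁ = tan 53.45° = 1.3490.
tan θ_B(2→3) = n₃/n₂ = tan 57.94° = 1.5966.
Multiplying, n₃/n₁ = 1.3490 × 1.5966 = 2.1538, and θ_B(1→3) = arctan 2.1538 = 65.09°.

θ_B ≈ 65.09°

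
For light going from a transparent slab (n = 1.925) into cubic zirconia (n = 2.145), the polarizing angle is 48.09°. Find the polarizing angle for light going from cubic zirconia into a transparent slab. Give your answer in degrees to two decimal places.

Reversing the direction swaps n₁ and n₂, so tan θ_B' = 1/tan θ_B and θ_B' = 90° − θ_B.
Hence θ_B' = 90° − 48.09° = 41.91°.

θ_B' ≈ 41.91°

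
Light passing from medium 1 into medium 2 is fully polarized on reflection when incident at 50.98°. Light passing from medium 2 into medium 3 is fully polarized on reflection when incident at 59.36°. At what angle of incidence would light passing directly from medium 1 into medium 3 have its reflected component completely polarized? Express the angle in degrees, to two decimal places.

θ_B ≈ 64.36°

tan θ_B(1→2) = n₂/n₁ = tan 50.98° = 1.2340.
tan θ_B(2→3) = n₃/n₂ = tan 59.36° = 1.6882.
So n₃/n₁ = (n₂/n₁)(n₃/n₂) = 1.2340 × 1.6882 = 2.0833.
θ_B(1→3) = arctan(2.0833) = 64.36°.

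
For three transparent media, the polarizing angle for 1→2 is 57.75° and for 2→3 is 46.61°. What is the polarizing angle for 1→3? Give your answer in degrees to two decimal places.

θ_B ≈ 59.19°

n₂/n₁ = tan 57.75° = 1.5849 and n₃/n₂ = tan 46.61° = 1.0578.
n₃/n₁ = 1.6766. Then tan θ_B(1→3) = n₃/n₁, so θ_B(1→3) = arctan(1.6766) = 59.19°.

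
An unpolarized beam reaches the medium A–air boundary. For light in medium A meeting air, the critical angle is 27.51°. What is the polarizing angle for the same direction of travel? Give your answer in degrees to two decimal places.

n₂/n₁ = sin θ_c = sin 27.51° = 0.4619.
tan θ_B equals the same ratio, so θ_B = arctan(0.4619) = 24.79°.

θ_B ≈ 24.79°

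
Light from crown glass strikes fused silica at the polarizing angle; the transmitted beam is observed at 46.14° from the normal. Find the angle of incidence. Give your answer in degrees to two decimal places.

Brewster's condition makes the reflected and refracted beams perpendicular: θ_B + θ_t = 90°.
θ_B = 90° − 46.14° = 43.86°.

θ_B ≈ 43.86°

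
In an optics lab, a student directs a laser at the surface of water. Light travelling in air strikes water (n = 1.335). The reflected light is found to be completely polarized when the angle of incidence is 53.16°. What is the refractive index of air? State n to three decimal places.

n ≈ 1.000

At the Brewster angle, tan θ_B = n₂/n₁ with n₁ on the incident side (air) and n₂ on the transmitted side (water).
n₁ = n₂ / tan θ_B = 1.335 / tan 53.16° = 1.000.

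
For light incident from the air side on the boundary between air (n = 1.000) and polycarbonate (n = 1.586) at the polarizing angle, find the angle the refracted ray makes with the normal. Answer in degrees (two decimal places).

First find Brewster's angle: tan θ_B = 1.586/1.000 = 1.5860, giving θ_B = 57.77°.
At Brewster's angle the reflected and refracted rays are perpendicular, so θ_t = 90° − θ_B = 90° − 57.77° = 32.23°.

θ_t ≈ 32.23°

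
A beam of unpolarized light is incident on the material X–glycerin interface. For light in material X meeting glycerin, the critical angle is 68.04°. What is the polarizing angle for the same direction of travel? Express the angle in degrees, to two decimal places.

θ_B ≈ 42.84°

At the critical angle sin θ_c = n₂/n₁, giving n₂/n₁ = sin 68.04° = 0.9274.
Then tan θ_B = n₂/n₁ = 0.9274, so θ_B = arctan 0.9274 = 42.84°.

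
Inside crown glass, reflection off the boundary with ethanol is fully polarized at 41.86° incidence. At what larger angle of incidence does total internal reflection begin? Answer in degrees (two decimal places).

n₂/n₁ = tan 41.86° = 0.8960; the critical angle satisfies sin θ_c = n₂/n₁.
θ_c = arcsin(0.8960) = 63.64°.

θ_c ≈ 63.64°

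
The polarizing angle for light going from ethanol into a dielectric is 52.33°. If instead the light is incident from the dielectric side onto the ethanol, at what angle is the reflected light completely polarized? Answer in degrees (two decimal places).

The two Brewster angles are complementary: θ_B' = 90° − θ_B = 90° − 52.33° = 37.67°.

θ_B' ≈ 37.67°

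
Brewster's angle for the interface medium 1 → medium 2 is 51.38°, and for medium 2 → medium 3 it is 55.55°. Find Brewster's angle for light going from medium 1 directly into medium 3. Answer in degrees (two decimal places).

θ_B ≈ 61.28°

tan θ_B(1→2) = n₂/n₁ = tan 51.38° = 1.2518.
tan θ_B(2→3) = n₃/n₂ = tan 55.55° = 1.4577.
So n₃/n₁ = (n₂/n₁)(n₃/n₂) = 1.2518 × 1.4577 = 1.8248.
θ_B(1→3) = arctan(1.8248) = 61.28°.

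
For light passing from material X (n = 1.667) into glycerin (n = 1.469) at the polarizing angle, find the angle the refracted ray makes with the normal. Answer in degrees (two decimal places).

tan θ_B = n₂/n₁ = 1.469/1.667 = 0.8812, so θ_B = 41.39°.
The refracted ray is perpendicular to the reflected ray, so θ_t = 90° − θ_B = 48.61°.

θ_t ≈ 48.61°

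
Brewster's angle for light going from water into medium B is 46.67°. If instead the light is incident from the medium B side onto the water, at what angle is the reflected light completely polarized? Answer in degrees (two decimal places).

The two Brewster angles are complementary: θ_B' = 90° − θ_B = 90° − 46.67° = 43.33°.

θ_B' ≈ 43.33°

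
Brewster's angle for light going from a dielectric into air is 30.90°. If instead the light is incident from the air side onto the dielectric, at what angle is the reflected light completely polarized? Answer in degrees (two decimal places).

Reversing the direction swaps n₁ and n₂, so tan θ_B' = 1/tan θ_B and θ_B' = 90° − θ_B.
Hence θ_B' = 90° − 30.90° = 59.10°.

θ_B' ≈ 59.10°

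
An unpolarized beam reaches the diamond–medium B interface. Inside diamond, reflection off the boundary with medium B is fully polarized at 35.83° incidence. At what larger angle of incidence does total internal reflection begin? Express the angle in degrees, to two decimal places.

θ_c ≈ 46.22°

From Brewster, n₂/n₁ = tan θ_B = tan 35.83° = 0.7220.
Then sin θ_c = n₂/n₁ = 0.7220, so θ_c = arcsin 0.7220 = 46.22°.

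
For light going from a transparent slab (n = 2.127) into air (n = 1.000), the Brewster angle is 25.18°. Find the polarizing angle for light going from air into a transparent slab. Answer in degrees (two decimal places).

tan θ_B' = n₁/n₂ = 1/tan θ_B, so θ_B' = 90° − θ_B.
θ_B' = 90° − 25.18° = 64.82°.

θ_B' ≈ 64.82°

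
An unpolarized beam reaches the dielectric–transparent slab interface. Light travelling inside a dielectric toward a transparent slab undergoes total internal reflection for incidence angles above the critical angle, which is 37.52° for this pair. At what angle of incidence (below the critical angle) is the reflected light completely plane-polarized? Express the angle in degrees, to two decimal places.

sin θ_c = n₂/n₁, so n₂/n₁ = sin 37.52° = 0.6090.
Brewster: tan θ_B = n₂/n₁ = 0.6090.
θ_B = arctan(0.6090) = 31.34°.

θ_B ≈ 31.34°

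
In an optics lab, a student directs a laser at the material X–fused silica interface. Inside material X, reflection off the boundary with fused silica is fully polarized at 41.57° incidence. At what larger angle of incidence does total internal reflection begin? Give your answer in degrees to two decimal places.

θ_c ≈ 62.49°

From Brewster, n₂/n₁ = tan θ_B = tan 41.57° = 0.8869.
Then sin θ_c = n₂/n₁ = 0.8869, so θ_c = arcsin 0.8869 = 62.49°.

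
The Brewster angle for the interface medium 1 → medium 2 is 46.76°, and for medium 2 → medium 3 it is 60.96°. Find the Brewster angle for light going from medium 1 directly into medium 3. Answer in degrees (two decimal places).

θ_B ≈ 62.43°

Each Brewster angle gives a ratio: n₂/n₁ = tan 46.76° = 1.0634, n₃/n₂ = tan 60.96° = 1.8011.
So n₃/n₁ = (n₂/n₁)(n₃/n₂) = 1.0634 × 1.8011 = 1.9153.
θ_B(1→3) = arctan(1.9153) = 62.43°.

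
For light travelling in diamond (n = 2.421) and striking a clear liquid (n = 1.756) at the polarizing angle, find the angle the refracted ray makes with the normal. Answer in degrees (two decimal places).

First find Brewster's angle: tan θ_B = 1.756/2.421 = 0.7253, giving θ_B = 35.95°.
The refracted ray is perpendicular to the reflected ray, so θ_t = 90° − θ_B = 54.05°.

θ_t ≈ 54.05°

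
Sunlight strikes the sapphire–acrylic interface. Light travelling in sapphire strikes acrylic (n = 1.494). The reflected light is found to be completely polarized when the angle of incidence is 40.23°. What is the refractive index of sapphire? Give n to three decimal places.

n ≈ 1.766

At Brewster's angle, tan θ_B = n₂/n₁ with n₁ on the incident side (sapphire) and n₂ on the transmitted side (acrylic).
n₁ = n₂ / tan θ_B = 1.494 / tan 40.23° = 1.766.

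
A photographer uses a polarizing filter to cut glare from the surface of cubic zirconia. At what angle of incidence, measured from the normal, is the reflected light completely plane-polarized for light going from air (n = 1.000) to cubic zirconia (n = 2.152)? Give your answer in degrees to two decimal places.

θ_B ≈ 65.08°

tan θ_B = n₂/n₁ = 2.152/1.000 = 2.1520. Taking the arctangent, θ_B = 65.08°.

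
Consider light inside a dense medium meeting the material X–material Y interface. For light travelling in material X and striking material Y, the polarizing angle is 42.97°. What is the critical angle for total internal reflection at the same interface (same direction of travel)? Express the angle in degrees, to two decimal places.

tan θ_B = n₂/n₁ = tan 42.97° = 0.9315.
Total internal reflection: sin θ_c = n₂/n₁ = 0.9315.
θ_c = arcsin(0.9315) = 68.68°.

θ_c ≈ 68.68°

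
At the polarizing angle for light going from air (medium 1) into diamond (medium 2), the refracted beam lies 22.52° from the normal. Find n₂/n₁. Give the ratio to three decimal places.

θ_B + θ_t = 90°, so θ_B = 90° − 22.52° = 67.48°.
Then n₂/n₁ = tan θ_B = tan 67.48° = 2.412.

n₂/n₁ ≈ 2.412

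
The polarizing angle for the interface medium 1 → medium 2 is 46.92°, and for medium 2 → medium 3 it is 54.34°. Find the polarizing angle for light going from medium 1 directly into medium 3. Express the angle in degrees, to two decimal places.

n₂/n₁ = tan 46.92° = 1.0694 and n₃/n₂ = tan 54.34° = 1.3937.
So n₃/n₁ = (n₂/n₁)(n₃/n₂) = 1.0694 × 1.3937 = 1.4904.
θ_B(1→3) = arctan(1.4904) = 56.14°.

θ_B ≈ 56.14°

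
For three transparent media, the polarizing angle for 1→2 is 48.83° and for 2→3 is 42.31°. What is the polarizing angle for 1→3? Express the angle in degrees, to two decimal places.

Each Brewster angle gives a ratio: n₂/n₁ = tan 48.83° = 1.1435, n₃/n₂ = tan 42.31° = 0.9102.
Multiplying, n₃/n₁ = 1.1435 × 0.9102 = 1.0409, and θ_B(1→3) = arctan 1.0409 = 46.15°.

θ_B ≈ 46.15°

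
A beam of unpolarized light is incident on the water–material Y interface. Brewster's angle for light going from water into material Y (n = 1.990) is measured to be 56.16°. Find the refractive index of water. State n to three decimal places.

n ≈ 1.334

Brewster's law: tan θ_B = n₂/n₁ (light incident in water, refracted into material Y).
n₁ = n₂ / tan θ_B = 1.990 / tan 56.16° = 1.334.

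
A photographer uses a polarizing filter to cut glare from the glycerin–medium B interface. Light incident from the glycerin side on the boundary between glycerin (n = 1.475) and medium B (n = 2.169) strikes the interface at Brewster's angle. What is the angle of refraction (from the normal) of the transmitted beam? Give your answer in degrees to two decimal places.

tan θ_B = n₂/n₁ = 2.169/1.475 = 1.4705, so θ_B = 55.78°.
Since θ_B + θ_t = 90° at Brewster incidence, θ_t = 90° − 55.78° = 34.22°.

θ_t ≈ 34.22°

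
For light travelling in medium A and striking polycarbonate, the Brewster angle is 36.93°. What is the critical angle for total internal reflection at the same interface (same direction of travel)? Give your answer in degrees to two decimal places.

θ_c ≈ 48.73°

tan θ_B = n₂/n₁ = tan 36.93° = 0.7516.
Total internal reflection: sin θ_c = n₂/n₁ = 0.7516.
θ_c = arcsin(0.7516) = 48.73°.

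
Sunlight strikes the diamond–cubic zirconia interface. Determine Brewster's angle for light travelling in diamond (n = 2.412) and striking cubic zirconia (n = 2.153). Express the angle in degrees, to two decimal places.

θ_B ≈ 41.75°

tan θ_B = n₂/n₁ = 2.153/2.412 = 0.8926.
θ_B = arctan(0.8926) = 41.75°.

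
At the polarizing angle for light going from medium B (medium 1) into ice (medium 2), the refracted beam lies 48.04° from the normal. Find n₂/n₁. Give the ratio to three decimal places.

θ_B + θ_t = 90°, so θ_B = 90° − 48.04° = 41.96°.
tan θ_B = n₂/n₁, so n₂/n₁ = tan 41.96° = 0.899.

n₂/n₁ ≈ 0.899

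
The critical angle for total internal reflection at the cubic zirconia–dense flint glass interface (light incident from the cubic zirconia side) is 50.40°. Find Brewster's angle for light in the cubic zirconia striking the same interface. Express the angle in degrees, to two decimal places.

θ_B ≈ 37.61°

n₂/n₁ = sin θ_c = sin 50.40° = 0.7705.
tan θ_B equals the same ratio, so θ_B = arctan(0.7705) = 37.61°.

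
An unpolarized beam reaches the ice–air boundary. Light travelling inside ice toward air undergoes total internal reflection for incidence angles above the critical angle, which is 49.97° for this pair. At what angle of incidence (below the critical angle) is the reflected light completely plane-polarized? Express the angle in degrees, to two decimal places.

At the critical angle sin θ_c = n₂/n₁, giving n₂/n₁ = sin 49.97° = 0.7657.
Then tan θ_B = n₂/n₁ = 0.7657, so θ_B = arctan 0.7657 = 37.44°.

θ_B ≈ 37.44°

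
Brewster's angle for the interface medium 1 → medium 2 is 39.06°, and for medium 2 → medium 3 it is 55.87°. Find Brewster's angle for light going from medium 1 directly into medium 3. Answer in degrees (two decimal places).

n₂/n₁ = tan 39.06° = 0.8115 and n₃/n₂ = tan 55.87° = 1.4753.
Multiplying, n₃/n₁ = 0.8115 × 1.4753 = 1.1973, and θ_B(1→3) = arctan 1.1973 = 50.13°.

θ_B ≈ 50.13°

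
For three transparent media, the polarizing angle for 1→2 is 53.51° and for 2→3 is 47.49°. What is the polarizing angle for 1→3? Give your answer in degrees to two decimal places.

θ_B ≈ 55.86°

n₂/n₁ = tan 53.51° = 1.3519 and n₃/n₂ = tan 47.49° = 1.0909.
Multiplying, n₃/n₁ = 1.3519 × 1.0909 = 1.4748, and θ_B(1→3) = arctan 1.4748 = 55.86°.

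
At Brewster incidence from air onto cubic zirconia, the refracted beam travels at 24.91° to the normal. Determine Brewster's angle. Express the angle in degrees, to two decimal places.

Since the reflected and refracted rays are at right angles at the polarizing angle, θ_B + θ_t = 90°.
θ_B = 90° − 24.91° = 65.09°.

θ_B ≈ 65.09°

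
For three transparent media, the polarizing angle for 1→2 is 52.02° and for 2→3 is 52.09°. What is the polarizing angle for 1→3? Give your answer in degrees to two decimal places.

Each Brewster angle gives a ratio: n₂/n₁ = tan 52.02° = 1.2809, n₃/n₂ = tan 52.09° = 1.2841.
Multiplying, n₃/n₁ = 1.2809 × 1.2841 = 1.6447, and θ_B(1→3) = arctan 1.6447 = 58.70°.

θ_B ≈ 58.70°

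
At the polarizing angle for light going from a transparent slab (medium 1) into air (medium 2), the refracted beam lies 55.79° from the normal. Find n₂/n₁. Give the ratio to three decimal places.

n₂/n₁ ≈ 0.680

At Brewster incidence θ_B = 90° − θ_t = 90° − 55.79° = 34.21°.
tan θ_B = n₂/n₁, so n₂/n₁ = tan 34.21° = 0.680.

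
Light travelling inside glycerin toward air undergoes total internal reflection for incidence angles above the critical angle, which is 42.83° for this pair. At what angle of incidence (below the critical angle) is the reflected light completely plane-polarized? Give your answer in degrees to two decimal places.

θ_B ≈ 34.21°

At the critical angle sin θ_c = n₂/n₁, giving n₂/n₁ = sin 42.83° = 0.6798.
Then tan θ_B = n₂/n₁ = 0.6798, so θ_B = arctan 0.6798 = 34.21°.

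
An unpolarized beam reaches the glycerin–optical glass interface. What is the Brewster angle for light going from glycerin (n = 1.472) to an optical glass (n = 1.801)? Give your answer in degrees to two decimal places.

tan θ_B = n₂/n₁ = 1.801/1.472 = 1.2235. Taking the arctangent, θ_B = 50.74°.

θ_B ≈ 50.74°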